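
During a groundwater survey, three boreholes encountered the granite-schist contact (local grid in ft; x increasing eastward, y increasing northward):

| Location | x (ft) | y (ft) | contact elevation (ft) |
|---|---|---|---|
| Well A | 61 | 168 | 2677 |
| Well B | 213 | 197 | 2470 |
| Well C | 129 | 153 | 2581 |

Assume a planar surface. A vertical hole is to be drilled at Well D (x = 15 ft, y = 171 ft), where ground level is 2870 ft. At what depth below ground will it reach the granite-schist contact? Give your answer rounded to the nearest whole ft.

129 ft

Two edge vectors: Well A→Well B = (152, 29, -207), Well A→Well C = (68, -15, -96).
Normal n = (Well A→Well B) × (Well A→Well C) = (-5889, 516, -4252).
So ∂z/∂x = −n_x/n_z = −1.38500 and ∂z/∂y = −n_y/n_z = 0.12135.
Intercept c from Well A: 2677 + 84.48 − 20.39 = 2741.10.
At (15, 171): z_contact = −20.8 + 20.8 + 2741.10 = 2741.1 ft.
Depth below ground = 2870 − 2741.1 = 129 ft.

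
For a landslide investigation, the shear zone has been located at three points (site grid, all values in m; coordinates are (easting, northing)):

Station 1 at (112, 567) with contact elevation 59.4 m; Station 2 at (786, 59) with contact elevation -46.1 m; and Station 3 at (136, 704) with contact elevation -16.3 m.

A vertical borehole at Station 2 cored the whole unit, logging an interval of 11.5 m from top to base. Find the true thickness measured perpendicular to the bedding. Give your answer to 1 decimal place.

9.5 m

Two edge vectors: Station 1→Station 2 = (674, -508, -105.5), Station 1→Station 3 = (24, 137, -75.7).
Normal n = (Station 1→Station 2) × (Station 1→Station 3) = (52909.1, 48489.8, 104530).
So ∂z/∂E = −n_x/n_z = −0.50616 and ∂z/∂N = −n_y/n_z = −0.46388.
|∇z| = √(a²+b²) = 0.68658, so dip δ = arctan(0.68658) = 34.47°.
True thickness = vertical thickness × cos δ = 11.5 × cos 34.47° = 9.5 m.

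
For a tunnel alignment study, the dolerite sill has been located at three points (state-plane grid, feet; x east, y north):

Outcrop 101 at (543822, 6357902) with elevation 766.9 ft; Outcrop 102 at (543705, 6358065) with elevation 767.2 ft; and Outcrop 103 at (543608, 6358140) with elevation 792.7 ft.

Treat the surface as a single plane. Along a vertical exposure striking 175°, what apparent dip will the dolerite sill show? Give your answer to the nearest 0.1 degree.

20.2°

Let the plane be z = a·x + b·y + c.
Outcrop 102−Outcrop 101: −117a + 163b = 0.3;  Outcrop 103−Outcrop 101: −214a + 238b = 25.8.
Solving gives a = −0.58755, b = −0.41990.
Unit vector along 175° is (sin 175°, cos 175°) = (0.0872, -0.9962).
Slope in that direction = a·(0.0872) + b·(-0.9962) = 0.36709.
Apparent dip = arctan|0.36709| = 20.2° (true dip is 35.8°, so apparent ≤ true as expected).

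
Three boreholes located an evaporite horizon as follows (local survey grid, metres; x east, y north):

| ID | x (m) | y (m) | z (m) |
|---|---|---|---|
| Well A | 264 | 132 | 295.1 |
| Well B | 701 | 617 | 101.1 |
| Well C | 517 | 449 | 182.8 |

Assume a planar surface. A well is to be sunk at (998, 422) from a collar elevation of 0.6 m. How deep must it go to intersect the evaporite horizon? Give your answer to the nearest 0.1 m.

31.6 m

Two edge vectors: Well A→Well B = (437, 485, -194), Well A→Well C = (253, 317, -112.3).
Normal n = (Well A→Well B) × (Well A→Well C) = (7032.5, -6.9, 15824).
So ∂z/∂x = −n_x/n_z = −0.44442 and ∂z/∂y = −n_y/n_z = 0.00044.
Intercept c from Well A: 295.1 + 117.33 − 0.06 = 412.37.
At (998, 422): z_contact = −443.53 + 0.18 + 412.37 = -30.98 m.
Depth below ground = 0.6 − (-30.98) = 31.6 m.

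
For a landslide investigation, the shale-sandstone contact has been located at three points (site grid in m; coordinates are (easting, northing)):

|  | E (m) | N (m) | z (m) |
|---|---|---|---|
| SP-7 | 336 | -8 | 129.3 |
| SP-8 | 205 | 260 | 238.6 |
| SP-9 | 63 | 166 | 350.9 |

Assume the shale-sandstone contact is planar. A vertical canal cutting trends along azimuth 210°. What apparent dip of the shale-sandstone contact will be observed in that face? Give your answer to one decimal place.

21.1°

Two edge vectors: SP-7→SP-8 = (-131, 268, 109.3), SP-7→SP-9 = (-273, 174, 221.6).
Normal n = (SP-7→SP-8) × (SP-7→SP-9) = (40370.6, -809.3, 50370).
So ∂z/∂E = −n_x/n_z = −0.80148 and ∂z/∂N = −n_y/n_z = 0.01607.
Unit vector along 210° is (sin 210°, cos 210°) = (-0.5000, -0.8660).
Slope in that direction = a·(-0.5000) + b·(-0.8660) = 0.38683.
Apparent dip = arctan|0.38683| = 21.1° (true dip is 38.7°, so apparent ≤ true as expected).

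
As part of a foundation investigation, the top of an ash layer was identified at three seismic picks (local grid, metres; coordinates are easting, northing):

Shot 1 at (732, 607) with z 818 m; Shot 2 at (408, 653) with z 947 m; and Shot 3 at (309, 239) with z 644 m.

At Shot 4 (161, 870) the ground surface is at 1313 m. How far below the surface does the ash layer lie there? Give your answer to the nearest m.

122 m

Let the plane be z = a·easting + b·northing + c.
Shot 2−Shot 1: −324a + 46b = 129;  Shot 3−Shot 1: −423a − 368b = −174.
Solving gives a = −0.28458, b = 0.79994.
Then c = 818 − a·732 − b·607 = 540.75.
At (161, 870): z_contact = −45.8 + 695.9 + 540.75 = 1190.9 m.
Depth below ground = 1313 − 1190.9 = 122 m.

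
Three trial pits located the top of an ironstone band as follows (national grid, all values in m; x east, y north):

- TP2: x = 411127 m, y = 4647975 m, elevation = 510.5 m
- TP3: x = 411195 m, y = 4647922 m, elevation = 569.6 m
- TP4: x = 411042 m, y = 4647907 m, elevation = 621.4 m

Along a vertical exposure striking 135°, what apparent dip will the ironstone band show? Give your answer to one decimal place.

Two edge vectors: TP2→TP3 = (68, -53, 59.1), TP2→TP4 = (-85, -68, 110.9).
Normal n = (TP2→TP3) × (TP2→TP4) = (-1858.9, -12564.7, -9129).
So ∂z/∂x = −n_x/n_z = −0.20363 and ∂z/∂y = −n_y/n_z = −1.37635.
Unit vector along 135° is (sin 135°, cos 135°) = (0.7071, -0.7071).
Slope in that direction = a·(0.7071) + b·(-0.7071) = 0.82924.
Apparent dip = arctan|0.82924| = 39.7° (true dip is 54.3°, so apparent ≤ true as expected).

39.7°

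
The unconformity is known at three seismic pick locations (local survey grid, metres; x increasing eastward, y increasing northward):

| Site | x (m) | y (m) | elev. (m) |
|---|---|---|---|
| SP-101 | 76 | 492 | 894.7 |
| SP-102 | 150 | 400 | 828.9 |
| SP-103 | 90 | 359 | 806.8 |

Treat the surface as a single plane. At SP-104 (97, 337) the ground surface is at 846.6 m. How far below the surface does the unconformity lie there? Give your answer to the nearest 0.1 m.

Let the plane be z = a·x + b·y + c.
SP-102−SP-101: 74a − 92b = −65.8;  SP-103−SP-101: 14a − 133b = −87.9.
Solving gives a = −0.07769, b = 0.65272.
Then c = 894.7 − a·76 − b·492 = 579.46.
At (97, 337): z_contact = −7.54 + 219.97 + 579.46 = 791.90 m.
Depth below ground = 846.6 − 791.90 = 54.7 m.

54.7 m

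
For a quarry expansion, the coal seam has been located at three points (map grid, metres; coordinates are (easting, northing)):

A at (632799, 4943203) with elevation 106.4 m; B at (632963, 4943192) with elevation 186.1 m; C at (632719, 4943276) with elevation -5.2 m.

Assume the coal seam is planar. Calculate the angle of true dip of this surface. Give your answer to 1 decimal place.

Let the plane be z = a·E + b·N + c.
B−A: 164a − 11b = 79.7;  C−A: −80a + 73b = −111.6.
Solving gives a = 0.41386, b = −1.07523.
Gradient magnitude |∇z| = √(a² + b²) = √(0.17128 + 1.15611) = 1.15212.
True dip = arctan(1.15212) = 49.0°, dipping toward NNW (azimuth ≈ 339°).

49.0°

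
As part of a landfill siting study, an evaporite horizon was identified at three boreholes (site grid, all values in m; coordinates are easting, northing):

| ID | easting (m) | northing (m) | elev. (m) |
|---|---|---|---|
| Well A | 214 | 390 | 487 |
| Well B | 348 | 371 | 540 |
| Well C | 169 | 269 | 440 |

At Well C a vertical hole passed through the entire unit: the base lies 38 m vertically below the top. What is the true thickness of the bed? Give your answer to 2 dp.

Let the plane be z = a·easting + b·northing + c.
Well B−Well A: 134a − 19b = 53;  Well C−Well A: −45a − 121b = −47.
Solving gives a = 0.42803, b = 0.22925.
|∇z| = √(a²+b²) = 0.48555, so dip δ = arctan(0.48555) = 25.90°.
True thickness = vertical thickness × cos δ = 38 × cos 25.90° = 34.18 m.

34.18 m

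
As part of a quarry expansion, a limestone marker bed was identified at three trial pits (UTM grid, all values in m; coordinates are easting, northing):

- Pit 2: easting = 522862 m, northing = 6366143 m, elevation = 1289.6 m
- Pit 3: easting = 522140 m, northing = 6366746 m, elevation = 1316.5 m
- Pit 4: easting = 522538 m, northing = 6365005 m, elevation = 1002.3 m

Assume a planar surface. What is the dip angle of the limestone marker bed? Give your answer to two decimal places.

14.29°

Two edge vectors: Pit 2→Pit 3 = (-722, 603, 26.9), Pit 2→Pit 4 = (-324, -1138, -287.3).
Normal n = (Pit 2→Pit 3) × (Pit 2→Pit 4) = (-142629.7, -216146.2, 1017008).
So ∂z/∂easting = −n_x/n_z = 0.14024 and ∂z/∂northing = −n_y/n_z = 0.21253.
Gradient magnitude |∇z| = √(a² + b²) = √(0.01967 + 0.04517) = 0.25463.
True dip = arctan(0.25463) = 14.29°, dipping toward SSW (azimuth ≈ 213°).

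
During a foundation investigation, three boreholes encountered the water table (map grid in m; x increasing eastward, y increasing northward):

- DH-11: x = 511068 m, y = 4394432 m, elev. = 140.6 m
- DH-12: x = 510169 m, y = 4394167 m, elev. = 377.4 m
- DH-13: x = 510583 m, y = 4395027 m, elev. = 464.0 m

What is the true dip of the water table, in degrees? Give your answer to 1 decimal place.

Let the plane be z = a·x + b·y + c.
DH-12−DH-11: −899a − 265b = 236.8;  DH-13−DH-11: −485a + 595b = 323.4.
Solving gives a = −0.34155, b = 0.26512.
Gradient magnitude |∇z| = √(a² + b²) = √(0.11666 + 0.07029) = 0.43237.
True dip = arctan(0.43237) = 23.4°, dipping toward SE (azimuth ≈ 128°).

23.4°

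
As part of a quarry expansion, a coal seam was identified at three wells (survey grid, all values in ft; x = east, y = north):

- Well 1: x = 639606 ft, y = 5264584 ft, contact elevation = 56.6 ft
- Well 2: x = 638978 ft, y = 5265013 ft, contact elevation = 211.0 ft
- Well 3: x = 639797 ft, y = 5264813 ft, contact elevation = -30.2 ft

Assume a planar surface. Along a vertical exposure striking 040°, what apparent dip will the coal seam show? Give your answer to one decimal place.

Let the plane be z = a·x + b·y + c.
Well 2−Well 1: −628a + 429b = 154.4;  Well 3−Well 1: 191a + 229b = −86.8.
Solving gives a = −0.32157, b = −0.11083.
Unit vector along 040° is (sin 40°, cos 40°) = (0.6428, 0.7660).
Slope in that direction = a·(0.6428) + b·(0.7660) = −0.29160.
Apparent dip = arctan|0.29160| = 16.3° (true dip is 18.8°, so apparent ≤ true as expected).

16.3°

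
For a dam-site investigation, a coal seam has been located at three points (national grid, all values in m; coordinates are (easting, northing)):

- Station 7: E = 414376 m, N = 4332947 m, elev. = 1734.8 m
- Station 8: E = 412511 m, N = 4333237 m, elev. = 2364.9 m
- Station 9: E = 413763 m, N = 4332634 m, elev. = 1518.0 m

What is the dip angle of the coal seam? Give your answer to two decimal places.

Let the plane be z = a·E + b·N + c.
Station 8−Station 7: −1865a + 290b = 630.1;  Station 9−Station 7: −613a − 313b = −216.8.
Solving gives a = −0.17642, b = 1.03817.
Gradient magnitude |∇z| = √(a² + b²) = √(0.03113 + 1.07780) = 1.05306.
True dip = arctan(1.05306) = 46.48°, dipping toward S (azimuth ≈ 170°).

46.48°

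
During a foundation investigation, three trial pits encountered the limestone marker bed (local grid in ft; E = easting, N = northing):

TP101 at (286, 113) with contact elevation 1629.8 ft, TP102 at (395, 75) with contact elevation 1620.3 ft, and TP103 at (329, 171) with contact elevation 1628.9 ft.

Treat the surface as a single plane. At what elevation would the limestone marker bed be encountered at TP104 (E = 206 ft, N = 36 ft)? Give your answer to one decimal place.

Two edge vectors: TP101→TP102 = (109, -38, -9.5), TP101→TP103 = (43, 58, -0.9).
Normal n = (TP101→TP102) × (TP101→TP103) = (585.2, -310.4, 7956).
So ∂z/∂E = −n_x/n_z = −0.07355 and ∂z/∂N = −n_y/n_z = 0.03901.
Intercept c from TP101: 1629.8 + 21.04 − 4.41 = 1646.43.
At (206, 36): z = −15.2 + 1.4 + 1646.43 = 1632.7 ft.

1632.7 ft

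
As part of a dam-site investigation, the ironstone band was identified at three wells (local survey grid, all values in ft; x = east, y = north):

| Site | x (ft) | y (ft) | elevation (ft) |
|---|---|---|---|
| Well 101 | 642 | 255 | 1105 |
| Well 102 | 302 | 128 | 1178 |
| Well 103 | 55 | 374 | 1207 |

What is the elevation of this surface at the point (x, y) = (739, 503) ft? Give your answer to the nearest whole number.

1069 ft

Let the plane be z = a·x + b·y + c.
Well 102−Well 101: −340a − 127b = 73;  Well 103−Well 101: −587a + 119b = 102.
Solving gives a = −0.18817, b = −0.07105.
Then c = 1105 − a·642 − b·255 = 1243.92.
At (739, 503): z = −139.1 − 35.7 + 1243.92 = 1069.1 ft.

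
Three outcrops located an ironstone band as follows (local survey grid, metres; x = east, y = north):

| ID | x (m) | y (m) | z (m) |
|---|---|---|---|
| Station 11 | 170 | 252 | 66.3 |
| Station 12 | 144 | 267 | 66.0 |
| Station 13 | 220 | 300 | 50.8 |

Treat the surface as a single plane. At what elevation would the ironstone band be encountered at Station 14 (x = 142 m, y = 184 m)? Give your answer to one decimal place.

Two edge vectors: Station 11→Station 12 = (-26, 15, -0.3), Station 11→Station 13 = (50, 48, -15.5).
Normal n = (Station 11→Station 12) × (Station 11→Station 13) = (-218.1, -418, -1998).
So ∂z/∂x = −n_x/n_z = −0.10916 and ∂z/∂y = −n_y/n_z = −0.20921.
Intercept c from Station 11: 66.3 + 18.56 + 52.72 = 137.58.
At (142, 184): z = −15.5 − 38.5 + 137.58 = 83.6 m.

83.6 m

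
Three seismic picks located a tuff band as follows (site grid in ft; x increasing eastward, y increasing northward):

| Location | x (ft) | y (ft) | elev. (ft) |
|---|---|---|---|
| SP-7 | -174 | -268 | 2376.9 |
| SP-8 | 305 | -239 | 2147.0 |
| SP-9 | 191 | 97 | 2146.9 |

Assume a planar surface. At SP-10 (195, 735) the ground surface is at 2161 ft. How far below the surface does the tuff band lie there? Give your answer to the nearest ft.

Two edge vectors: SP-7→SP-8 = (479, 29, -229.9), SP-7→SP-9 = (365, 365, -230).
Normal n = (SP-7→SP-8) × (SP-7→SP-9) = (77243.5, 26256.5, 164250).
So ∂z/∂x = −n_x/n_z = −0.47028 and ∂z/∂y = −n_y/n_z = −0.15986.
Intercept c from SP-7: 2376.9 − 81.83 − 42.84 = 2252.23.
At (195, 735): z_contact = −91.7 − 117.5 + 2252.23 = 2043.0 ft.
Depth below ground = 2161 − 2043.0 = 118 ft.

118 ft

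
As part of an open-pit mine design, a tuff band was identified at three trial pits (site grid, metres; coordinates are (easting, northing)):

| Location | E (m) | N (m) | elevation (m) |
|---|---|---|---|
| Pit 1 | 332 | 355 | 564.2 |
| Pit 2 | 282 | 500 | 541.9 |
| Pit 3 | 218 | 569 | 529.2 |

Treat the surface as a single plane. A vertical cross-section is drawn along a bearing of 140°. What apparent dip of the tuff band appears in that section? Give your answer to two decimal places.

Let the plane be z = a·E + b·N + c.
Pit 2−Pit 1: −50a + 145b = −22.3;  Pit 3−Pit 1: −114a + 214b = −35.
Solving gives a = 0.05194, b = −0.13588.
Unit vector along 140° is (sin 140°, cos 140°) = (0.6428, -0.7660).
Slope in that direction = a·(0.6428) + b·(-0.7660) = 0.13748.
Apparent dip = arctan|0.13748| = 7.83° (true dip is 8.3°, so apparent ≤ true as expected).

7.83°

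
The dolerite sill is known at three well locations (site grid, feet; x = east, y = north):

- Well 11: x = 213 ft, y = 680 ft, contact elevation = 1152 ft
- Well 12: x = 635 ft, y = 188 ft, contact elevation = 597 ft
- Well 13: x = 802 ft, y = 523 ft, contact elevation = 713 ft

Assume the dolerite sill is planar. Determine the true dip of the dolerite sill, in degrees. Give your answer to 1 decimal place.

Two edge vectors: Well 11→Well 12 = (422, -492, -555), Well 11→Well 13 = (589, -157, -439).
Normal n = (Well 11→Well 12) × (Well 11→Well 13) = (128853, -141637, 223534).
So ∂z/∂x = −n_x/n_z = −0.57644 and ∂z/∂y = −n_y/n_z = 0.63363.
Gradient magnitude |∇z| = √(a² + b²) = √(0.33228 + 0.40148) = 0.85660.
True dip = arctan(0.85660) = 40.6°, dipping toward SE (azimuth ≈ 138°).

40.6°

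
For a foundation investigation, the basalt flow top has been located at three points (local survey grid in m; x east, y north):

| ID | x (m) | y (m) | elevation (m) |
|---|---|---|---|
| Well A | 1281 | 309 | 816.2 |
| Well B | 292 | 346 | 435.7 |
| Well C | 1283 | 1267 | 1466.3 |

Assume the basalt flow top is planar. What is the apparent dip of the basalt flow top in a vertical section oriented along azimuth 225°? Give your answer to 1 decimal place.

37.6°

Let the plane be z = a·x + b·y + c.
Well B−Well A: −989a + 37b = −380.5;  Well C−Well A: 2a + 958b = 650.1.
Solving gives a = 0.41009, b = 0.67775.
Unit vector along 225° is (sin 225°, cos 225°) = (-0.7071, -0.7071).
Slope in that direction = a·(-0.7071) + b·(-0.7071) = −0.76921.
Apparent dip = arctan|0.76921| = 37.6° (true dip is 38.4°, so apparent ≤ true as expected).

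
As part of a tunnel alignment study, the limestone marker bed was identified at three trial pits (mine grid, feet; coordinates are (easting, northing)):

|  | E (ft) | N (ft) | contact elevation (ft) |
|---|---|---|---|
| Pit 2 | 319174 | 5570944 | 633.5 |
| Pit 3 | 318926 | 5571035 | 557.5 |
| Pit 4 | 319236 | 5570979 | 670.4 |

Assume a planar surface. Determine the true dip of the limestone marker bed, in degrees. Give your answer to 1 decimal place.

27.6°

Let the plane be z = a·E + b·N + c.
Pit 3−Pit 2: −248a + 91b = −76;  Pit 4−Pit 2: 62a + 35b = 36.9.
Solving gives a = 0.42019, b = 0.30996.
Gradient magnitude |∇z| = √(a² + b²) = √(0.17656 + 0.09607) = 0.52214.
True dip = arctan(0.52214) = 27.6°, dipping toward SW (azimuth ≈ 234°).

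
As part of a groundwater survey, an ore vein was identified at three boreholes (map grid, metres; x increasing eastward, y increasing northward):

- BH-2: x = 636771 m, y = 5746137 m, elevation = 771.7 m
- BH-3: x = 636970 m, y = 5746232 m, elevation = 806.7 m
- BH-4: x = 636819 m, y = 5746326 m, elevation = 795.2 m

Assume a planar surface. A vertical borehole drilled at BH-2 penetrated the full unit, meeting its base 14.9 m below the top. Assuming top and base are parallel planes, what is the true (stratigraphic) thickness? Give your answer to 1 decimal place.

14.7 m

Let the plane be z = a·x + b·y + c.
BH-3−BH-2: 199a + 95b = 35;  BH-4−BH-2: 48a + 189b = 23.5.
Solving gives a = 0.13260, b = 0.09066.
|∇z| = √(a²+b²) = 0.16063, so dip δ = arctan(0.16063) = 9.13°.
True thickness = vertical thickness × cos δ = 14.9 × cos 9.13° = 14.7 m.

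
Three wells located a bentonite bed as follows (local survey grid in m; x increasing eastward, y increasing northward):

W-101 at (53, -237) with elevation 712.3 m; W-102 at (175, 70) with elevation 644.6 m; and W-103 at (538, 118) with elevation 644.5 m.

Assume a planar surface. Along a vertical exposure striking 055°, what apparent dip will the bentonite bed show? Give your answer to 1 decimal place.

Let the plane be z = a·x + b·y + c.
W-102−W-101: 122a + 307b = −67.7;  W-103−W-101: 485a + 355b = −67.8.
Solving gives a = 0.03049, b = −0.23264.
Unit vector along 055° is (sin 55°, cos 55°) = (0.8192, 0.5736).
Slope in that direction = a·(0.8192) + b·(0.5736) = −0.10846.
Apparent dip = arctan|0.10846| = 6.2° (true dip is 13.2°, so apparent ≤ true as expected).

6.2°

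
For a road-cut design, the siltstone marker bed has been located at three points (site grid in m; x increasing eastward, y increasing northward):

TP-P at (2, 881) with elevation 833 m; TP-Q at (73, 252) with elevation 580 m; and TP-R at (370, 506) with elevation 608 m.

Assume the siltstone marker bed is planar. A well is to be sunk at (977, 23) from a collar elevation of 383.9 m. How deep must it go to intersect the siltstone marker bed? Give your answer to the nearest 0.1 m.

96.0 m

Let the plane be z = a·x + b·y + c.
TP-Q−TP-P: 71a − 629b = −253;  TP-R−TP-P: 368a − 375b = −225.
Solving gives a = −0.22773, b = 0.37652.
Then c = 833 − a·2 − b·881 = 501.74.
At (977, 23): z_contact = −222.49 + 8.66 + 501.74 = 287.91 m.
Depth below ground = 383.9 − 287.91 = 96.0 m.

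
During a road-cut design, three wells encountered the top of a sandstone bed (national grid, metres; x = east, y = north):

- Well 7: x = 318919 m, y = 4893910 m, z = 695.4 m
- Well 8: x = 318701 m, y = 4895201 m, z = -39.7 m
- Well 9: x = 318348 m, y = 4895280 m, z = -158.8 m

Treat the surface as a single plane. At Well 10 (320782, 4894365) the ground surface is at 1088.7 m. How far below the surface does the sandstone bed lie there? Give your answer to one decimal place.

Let the plane be z = a·x + b·y + c.
Well 8−Well 7: −218a + 1291b = −735.1;  Well 9−Well 7: −571a + 1370b = −854.2.
Solving gives a = 0.218209765, b = −0.532556368.
Then c = 695.4 − a·318919 − b·4893910 = 2537387.10.
At (320782, 4894365): z_contact = 69997.76 − 2606525.25 + 2537387.10 = 859.61 m.
Depth below ground = 1088.7 − 859.61 = 229.1 m.

229.1 m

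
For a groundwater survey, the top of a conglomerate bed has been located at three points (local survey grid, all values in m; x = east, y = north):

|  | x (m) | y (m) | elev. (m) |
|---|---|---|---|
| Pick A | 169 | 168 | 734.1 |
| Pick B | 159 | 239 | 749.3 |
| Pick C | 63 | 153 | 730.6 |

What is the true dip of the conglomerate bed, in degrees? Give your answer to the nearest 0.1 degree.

12.1°

Two edge vectors: Pick A→Pick B = (-10, 71, 15.2), Pick A→Pick C = (-106, -15, -3.5).
Normal n = (Pick A→Pick B) × (Pick A→Pick C) = (-20.5, -1646.2, 7676).
So ∂z/∂x = −n_x/n_z = 0.00267 and ∂z/∂y = −n_y/n_z = 0.21446.
Gradient magnitude |∇z| = √(a² + b²) = √(0.00001 + 0.04599) = 0.21448.
True dip = arctan(0.21448) = 12.1°, dipping toward S (azimuth ≈ 181°).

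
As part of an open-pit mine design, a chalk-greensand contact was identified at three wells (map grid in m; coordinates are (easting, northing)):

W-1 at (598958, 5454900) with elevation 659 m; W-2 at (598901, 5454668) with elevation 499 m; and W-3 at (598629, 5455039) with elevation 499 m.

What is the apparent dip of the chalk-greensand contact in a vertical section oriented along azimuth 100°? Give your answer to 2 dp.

Two edge vectors: W-1→W-2 = (-57, -232, -160), W-1→W-3 = (-329, 139, -160).
Normal n = (W-1→W-2) × (W-1→W-3) = (59360, 43520, -84251).
So ∂z/∂E = −n_x/n_z = 0.70456 and ∂z/∂N = −n_y/n_z = 0.51655.
Unit vector along 100° is (sin 100°, cos 100°) = (0.9848, -0.1736).
Slope in that direction = a·(0.9848) + b·(-0.1736) = 0.60416.
Apparent dip = arctan|0.60416| = 31.14° (true dip is 41.1°, so apparent ≤ true as expected).

31.14°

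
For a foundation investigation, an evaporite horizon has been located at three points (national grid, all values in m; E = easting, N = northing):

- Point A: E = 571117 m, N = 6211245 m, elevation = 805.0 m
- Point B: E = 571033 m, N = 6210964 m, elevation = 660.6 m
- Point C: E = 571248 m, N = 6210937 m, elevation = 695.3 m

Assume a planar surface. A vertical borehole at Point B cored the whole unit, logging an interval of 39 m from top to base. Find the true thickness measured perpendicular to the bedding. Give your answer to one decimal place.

Let the plane be z = a·E + b·N + c.
Point B−Point A: −84a − 281b = −144.4;  Point C−Point A: 131a − 308b = −109.7.
Solving gives a = 0.21775, b = 0.44879.
|∇z| = √(a²+b²) = 0.49882, so dip δ = arctan(0.49882) = 26.51°.
True thickness = vertical thickness × cos δ = 39 × cos 26.51° = 34.9 m.

34.9 m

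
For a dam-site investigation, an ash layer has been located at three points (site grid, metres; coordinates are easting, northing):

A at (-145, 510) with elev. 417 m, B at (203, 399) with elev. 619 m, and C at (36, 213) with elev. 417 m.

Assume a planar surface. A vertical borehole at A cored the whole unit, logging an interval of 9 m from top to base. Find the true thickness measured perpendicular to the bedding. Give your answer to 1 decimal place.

6.9 m

Two edge vectors: A→B = (348, -111, 202), A→C = (181, -297, 0).
Normal n = (A→B) × (A→C) = (59994, 36562, -83265).
So ∂z/∂easting = −n_x/n_z = 0.72052 and ∂z/∂northing = −n_y/n_z = 0.43910.
|∇z| = √(a²+b²) = 0.84378, so dip δ = arctan(0.84378) = 40.16°.
True thickness = vertical thickness × cos δ = 9 × cos 40.16° = 6.9 m.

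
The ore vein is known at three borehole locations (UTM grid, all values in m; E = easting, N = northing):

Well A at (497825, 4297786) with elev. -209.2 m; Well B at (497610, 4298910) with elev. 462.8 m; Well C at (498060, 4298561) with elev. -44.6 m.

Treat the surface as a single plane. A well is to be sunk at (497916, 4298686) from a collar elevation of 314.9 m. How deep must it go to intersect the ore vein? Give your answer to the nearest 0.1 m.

191.2 m

Let the plane be z = a·E + b·N + c.
Well B−Well A: −215a + 1124b = 672;  Well C−Well A: 235a + 775b = 164.6.
Solving gives a = −0.779519227, b = 0.448757443.
Then c = -209.2 − a·497825 − b·4297786 = −1540808.50.
At (497916, 4298686): z_contact = −388135.10 + 1929067.34 − 1540808.50 = 123.75 m.
Depth below ground = 314.9 − 123.75 = 191.2 m.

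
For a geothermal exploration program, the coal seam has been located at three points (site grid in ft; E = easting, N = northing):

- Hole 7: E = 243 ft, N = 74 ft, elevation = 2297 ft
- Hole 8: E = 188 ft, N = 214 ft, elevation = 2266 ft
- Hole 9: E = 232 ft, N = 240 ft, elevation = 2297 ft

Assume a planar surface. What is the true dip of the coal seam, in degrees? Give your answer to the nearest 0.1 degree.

34.2°

Let the plane be z = a·E + b·N + c.
Hole 8−Hole 7: −55a + 140b = −31;  Hole 9−Hole 7: −11a + 166b = 0.
Solving gives a = 0.67800, b = 0.04493.
Gradient magnitude |∇z| = √(a² + b²) = √(0.45968 + 0.00202) = 0.67948.
True dip = arctan(0.67948) = 34.2°, dipping toward W (azimuth ≈ 266°).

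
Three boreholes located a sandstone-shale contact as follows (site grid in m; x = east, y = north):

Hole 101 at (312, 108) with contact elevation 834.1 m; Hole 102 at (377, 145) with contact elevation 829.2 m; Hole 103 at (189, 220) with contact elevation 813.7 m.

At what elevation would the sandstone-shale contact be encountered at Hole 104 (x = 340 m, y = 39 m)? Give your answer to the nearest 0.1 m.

845.8 m

Let the plane be z = a·x + b·y + c.
Hole 102−Hole 101: 65a + 37b = −4.9;  Hole 103−Hole 101: −123a + 112b = −20.4.
Solving gives a = 0.01741, b = −0.16302.
Then c = 834.1 − a·312 − b·108 = 846.27.
At (340, 39): z = 5.9 − 6.4 + 846.27 = 845.8 m.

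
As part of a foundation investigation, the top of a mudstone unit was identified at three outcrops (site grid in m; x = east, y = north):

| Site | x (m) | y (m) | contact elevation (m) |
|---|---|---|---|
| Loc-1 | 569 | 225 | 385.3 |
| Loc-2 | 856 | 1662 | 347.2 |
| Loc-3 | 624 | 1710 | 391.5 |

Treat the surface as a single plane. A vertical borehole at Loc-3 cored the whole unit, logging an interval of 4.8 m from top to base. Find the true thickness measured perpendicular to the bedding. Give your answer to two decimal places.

4.72 m

Two edge vectors: Loc-1→Loc-2 = (287, 1437, -38.1), Loc-1→Loc-3 = (55, 1485, 6.2).
Normal n = (Loc-1→Loc-2) × (Loc-1→Loc-3) = (65487.9, -3874.9, 347160).
So ∂z/∂x = −n_x/n_z = −0.18864 and ∂z/∂y = −n_y/n_z = 0.01116.
|∇z| = √(a²+b²) = 0.18897, so dip δ = arctan(0.18897) = 10.70°.
True thickness = vertical thickness × cos δ = 4.8 × cos 10.70° = 4.72 m.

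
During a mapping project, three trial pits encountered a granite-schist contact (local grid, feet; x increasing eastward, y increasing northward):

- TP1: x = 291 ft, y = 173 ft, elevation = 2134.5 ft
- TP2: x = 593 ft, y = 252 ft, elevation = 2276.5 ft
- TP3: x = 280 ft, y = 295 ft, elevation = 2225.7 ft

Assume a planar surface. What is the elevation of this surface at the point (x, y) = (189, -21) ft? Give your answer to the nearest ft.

1957 ft

Let the plane be z = a·x + b·y + c.
TP2−TP1: 302a + 79b = 142;  TP3−TP1: −11a + 122b = 91.2.
Solving gives a = 0.26832, b = 0.77173.
Then c = 2134.5 − a·291 − b·173 = 1922.91.
At (189, -21): z = 50.7 − 16.2 + 1922.91 = 1957.4 ft.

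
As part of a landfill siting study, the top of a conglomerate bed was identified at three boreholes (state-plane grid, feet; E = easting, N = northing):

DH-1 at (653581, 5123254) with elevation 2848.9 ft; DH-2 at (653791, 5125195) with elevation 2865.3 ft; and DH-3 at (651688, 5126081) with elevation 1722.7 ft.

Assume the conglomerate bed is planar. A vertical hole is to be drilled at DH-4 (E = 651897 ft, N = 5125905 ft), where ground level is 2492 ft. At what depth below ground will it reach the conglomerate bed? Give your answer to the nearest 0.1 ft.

651.5 ft

Let the plane be z = a·E + b·N + c.
DH-2−DH-1: 210a + 1941b = 16.4;  DH-3−DH-1: −1893a + 2827b = −1126.2.
Solving gives a = 0.523037932, b = −0.048139086.
Then c = 2848.9 − a·653581 − b·5123254 = −92369.99.
At (651897, 5125905): z_contact = 340966.86 − 246756.38 − 92369.99 = 1840.49 ft.
Depth below ground = 2492 − 1840.49 = 651.5 ft.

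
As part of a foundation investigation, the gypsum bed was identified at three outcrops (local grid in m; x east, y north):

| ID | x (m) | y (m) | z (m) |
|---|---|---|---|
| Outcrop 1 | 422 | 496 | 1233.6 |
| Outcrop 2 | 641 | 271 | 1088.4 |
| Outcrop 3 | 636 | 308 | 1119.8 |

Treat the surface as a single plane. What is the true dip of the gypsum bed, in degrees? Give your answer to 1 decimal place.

Let the plane be z = a·x + b·y + c.
Outcrop 2−Outcrop 1: 219a − 225b = −145.2;  Outcrop 3−Outcrop 1: 214a − 188b = −113.8.
Solving gives a = 0.24256, b = 0.88143.
Gradient magnitude |∇z| = √(a² + b²) = √(0.05884 + 0.77691) = 0.91419.
True dip = arctan(0.91419) = 42.4°, dipping toward SSW (azimuth ≈ 195°).

42.4°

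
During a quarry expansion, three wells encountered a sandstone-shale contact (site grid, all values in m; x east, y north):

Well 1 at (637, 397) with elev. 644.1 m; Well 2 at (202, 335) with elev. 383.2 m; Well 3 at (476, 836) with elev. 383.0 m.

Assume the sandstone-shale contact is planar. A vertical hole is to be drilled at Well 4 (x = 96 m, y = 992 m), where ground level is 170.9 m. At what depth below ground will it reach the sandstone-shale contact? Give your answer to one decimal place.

Two edge vectors: Well 1→Well 2 = (-435, -62, -260.9), Well 1→Well 3 = (-161, 439, -261.1).
Normal n = (Well 1→Well 2) × (Well 1→Well 3) = (130723.3, -71573.6, -200947).
So ∂z/∂x = −n_x/n_z = 0.65054 and ∂z/∂y = −n_y/n_z = −0.35618.
Intercept c from Well 1: 644.1 − 414.39 + 141.40 = 371.11.
At (96, 992): z_contact = 62.45 − 353.33 + 371.11 = 80.23 m.
Depth below ground = 170.9 − 80.23 = 90.7 m.

90.7 m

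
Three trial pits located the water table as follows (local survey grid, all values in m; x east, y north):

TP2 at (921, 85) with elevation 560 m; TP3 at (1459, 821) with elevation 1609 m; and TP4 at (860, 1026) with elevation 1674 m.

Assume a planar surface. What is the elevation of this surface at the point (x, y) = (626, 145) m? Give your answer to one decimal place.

Let the plane be z = a·x + b·y + c.
TP3−TP2: 538a + 736b = 1049;  TP4−TP2: −61a + 941b = 1114.
Solving gives a = 0.303373, b = 1.203513.
Then c = 560 − a·921 − b·85 = 178.30.
At (626, 145): z = 189.9 + 174.5 + 178.30 = 542.7 m.

542.7 m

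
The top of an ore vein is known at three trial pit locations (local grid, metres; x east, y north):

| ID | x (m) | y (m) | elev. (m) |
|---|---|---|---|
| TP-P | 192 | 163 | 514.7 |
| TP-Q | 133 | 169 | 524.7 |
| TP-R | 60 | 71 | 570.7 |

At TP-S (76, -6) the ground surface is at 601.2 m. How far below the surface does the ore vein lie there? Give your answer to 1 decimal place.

9.2 m

Let the plane be z = a·x + b·y + c.
TP-Q−TP-P: −59a + 6b = 10;  TP-R−TP-P: −132a − 92b = 56.
Solving gives a = −0.20193, b = −0.31897.
Then c = 514.7 − a·192 − b·163 = 605.46.
At (76, -6): z_contact = −15.35 + 1.91 + 605.46 = 592.03 m.
Depth below ground = 601.2 − 592.03 = 9.2 m.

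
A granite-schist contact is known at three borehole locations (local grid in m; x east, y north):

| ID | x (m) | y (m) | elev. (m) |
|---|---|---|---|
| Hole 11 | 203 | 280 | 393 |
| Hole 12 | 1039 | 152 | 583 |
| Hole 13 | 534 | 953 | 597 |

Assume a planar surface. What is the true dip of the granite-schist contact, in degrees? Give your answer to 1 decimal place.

17.3°

Let the plane be z = a·x + b·y + c.
Hole 12−Hole 11: 836a − 128b = 190;  Hole 13−Hole 11: 331a + 673b = 204.
Solving gives a = 0.25452, b = 0.17794.
Gradient magnitude |∇z| = √(a² + b²) = √(0.06478 + 0.03166) = 0.31055.
True dip = arctan(0.31055) = 17.3°, dipping toward SW (azimuth ≈ 235°).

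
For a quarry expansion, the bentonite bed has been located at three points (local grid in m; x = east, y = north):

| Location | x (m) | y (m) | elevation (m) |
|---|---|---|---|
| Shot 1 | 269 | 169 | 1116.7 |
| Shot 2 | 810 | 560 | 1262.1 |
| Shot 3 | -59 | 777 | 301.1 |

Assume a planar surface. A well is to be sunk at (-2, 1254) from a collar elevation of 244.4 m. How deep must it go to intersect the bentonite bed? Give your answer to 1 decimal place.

Let the plane be z = a·x + b·y + c.
Shot 2−Shot 1: 541a + 391b = 145.4;  Shot 3−Shot 1: −328a + 608b = −815.6.
Solving gives a = 0.890910, b = −0.860825.
Then c = 1116.7 − a·269 − b·169 = 1022.52.
At (-2, 1254): z_contact = −1.78 − 1079.47 + 1022.52 = -58.73 m.
Depth below ground = 244.4 − (-58.73) = 303.1 m.

303.1 m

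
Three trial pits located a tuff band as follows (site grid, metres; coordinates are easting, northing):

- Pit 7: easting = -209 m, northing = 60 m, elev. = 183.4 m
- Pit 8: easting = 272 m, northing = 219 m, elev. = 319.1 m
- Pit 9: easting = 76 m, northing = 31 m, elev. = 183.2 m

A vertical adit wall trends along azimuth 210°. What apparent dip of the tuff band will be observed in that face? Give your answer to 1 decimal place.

Let the plane be z = a·easting + b·northing + c.
Pit 8−Pit 7: 481a + 159b = 135.7;  Pit 9−Pit 7: 285a − 29b = −0.2.
Solving gives a = 0.06587, b = 0.65420.
Unit vector along 210° is (sin 210°, cos 210°) = (-0.5000, -0.8660).
Slope in that direction = a·(-0.5000) + b·(-0.8660) = −0.59949.
Apparent dip = arctan|0.59949| = 30.9° (true dip is 33.3°, so apparent ≤ true as expected).

30.9°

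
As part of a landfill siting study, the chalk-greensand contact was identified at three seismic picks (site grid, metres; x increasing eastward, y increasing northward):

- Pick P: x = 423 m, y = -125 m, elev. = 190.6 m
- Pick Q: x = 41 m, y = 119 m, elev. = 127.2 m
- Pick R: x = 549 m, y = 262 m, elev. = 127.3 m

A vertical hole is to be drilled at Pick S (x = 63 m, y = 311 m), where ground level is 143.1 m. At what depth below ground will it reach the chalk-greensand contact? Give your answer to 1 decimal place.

49.4 m

Two edge vectors: Pick P→Pick Q = (-382, 244, -63.4), Pick P→Pick R = (126, 387, -63.3).
Normal n = (Pick P→Pick Q) × (Pick P→Pick R) = (9090.6, -32169, -178578).
So ∂z/∂x = −n_x/n_z = 0.05091 and ∂z/∂y = −n_y/n_z = −0.18014.
Intercept c from Pick P: 190.6 − 21.53 − 22.52 = 146.55.
At (63, 311): z_contact = 3.21 − 56.02 + 146.55 = 93.73 m.
Depth below ground = 143.1 − 93.73 = 49.4 m.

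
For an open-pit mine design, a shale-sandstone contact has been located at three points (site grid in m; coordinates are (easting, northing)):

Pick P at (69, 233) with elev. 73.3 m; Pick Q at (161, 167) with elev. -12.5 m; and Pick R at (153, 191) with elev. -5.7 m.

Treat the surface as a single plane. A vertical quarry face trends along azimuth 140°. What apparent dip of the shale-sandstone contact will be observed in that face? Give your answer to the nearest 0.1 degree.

30.5°

Two edge vectors: Pick P→Pick Q = (92, -66, -85.8), Pick P→Pick R = (84, -42, -79).
Normal n = (Pick P→Pick Q) × (Pick P→Pick R) = (1610.4, 60.8, 1680).
So ∂z/∂E = −n_x/n_z = −0.95857 and ∂z/∂N = −n_y/n_z = −0.03619.
Unit vector along 140° is (sin 140°, cos 140°) = (0.6428, -0.7660).
Slope in that direction = a·(0.6428) + b·(-0.7660) = −0.58843.
Apparent dip = arctan|0.58843| = 30.5° (true dip is 43.8°, so apparent ≤ true as expected).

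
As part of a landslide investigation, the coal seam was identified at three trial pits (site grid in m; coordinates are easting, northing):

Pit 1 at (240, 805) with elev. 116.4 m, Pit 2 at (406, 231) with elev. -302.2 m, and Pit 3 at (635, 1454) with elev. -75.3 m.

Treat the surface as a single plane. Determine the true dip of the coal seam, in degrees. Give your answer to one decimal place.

Two edge vectors: Pit 1→Pit 2 = (166, -574, -418.6), Pit 1→Pit 3 = (395, 649, -191.7).
Normal n = (Pit 1→Pit 2) × (Pit 1→Pit 3) = (381707.2, -133524.8, 334464).
So ∂z/∂easting = −n_x/n_z = −1.14125 and ∂z/∂northing = −n_y/n_z = 0.39922.
Gradient magnitude |∇z| = √(a² + b²) = √(1.30245 + 0.15938) = 1.20906.
True dip = arctan(1.20906) = 50.4°, dipping toward ESE (azimuth ≈ 109°).

50.4°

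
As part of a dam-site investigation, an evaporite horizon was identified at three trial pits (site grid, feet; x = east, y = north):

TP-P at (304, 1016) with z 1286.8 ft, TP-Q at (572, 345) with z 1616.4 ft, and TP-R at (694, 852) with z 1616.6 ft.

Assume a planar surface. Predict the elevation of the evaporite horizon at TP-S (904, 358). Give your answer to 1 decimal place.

1869.0 ft

Let the plane be z = a·x + b·y + c.
TP-Q−TP-P: 268a − 671b = 329.6;  TP-R−TP-P: 390a − 164b = 329.8.
Solving gives a = 0.768085, b = −0.184431.
Then c = 1286.8 − a·304 − b·1016 = 1240.68.
At (904, 358): z = 694.3 − 66.0 + 1240.68 = 1869.0 ft.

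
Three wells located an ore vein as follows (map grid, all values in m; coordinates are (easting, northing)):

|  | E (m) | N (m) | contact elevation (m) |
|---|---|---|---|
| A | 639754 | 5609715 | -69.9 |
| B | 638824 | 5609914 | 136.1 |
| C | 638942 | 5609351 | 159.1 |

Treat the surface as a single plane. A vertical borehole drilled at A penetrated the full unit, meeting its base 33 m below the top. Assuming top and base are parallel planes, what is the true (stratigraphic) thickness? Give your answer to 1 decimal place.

32.0 m

Two edge vectors: A→B = (-930, 199, 206), A→C = (-812, -364, 229).
Normal n = (A→B) × (A→C) = (120555, 45698, 500108).
So ∂z/∂E = −n_x/n_z = −0.24106 and ∂z/∂N = −n_y/n_z = −0.09138.
|∇z| = √(a²+b²) = 0.25780, so dip δ = arctan(0.25780) = 14.46°.
True thickness = vertical thickness × cos δ = 33 × cos 14.46° = 32.0 m.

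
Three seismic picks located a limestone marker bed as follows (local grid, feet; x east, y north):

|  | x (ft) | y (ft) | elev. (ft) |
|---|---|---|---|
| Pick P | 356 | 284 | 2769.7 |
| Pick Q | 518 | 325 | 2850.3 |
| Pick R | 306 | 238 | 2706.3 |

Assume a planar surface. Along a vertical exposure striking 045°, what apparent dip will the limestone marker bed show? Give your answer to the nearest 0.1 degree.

43.9°

Two edge vectors: Pick P→Pick Q = (162, 41, 80.6), Pick P→Pick R = (-50, -46, -63.4).
Normal n = (Pick P→Pick Q) × (Pick P→Pick R) = (1108.2, 6240.8, -5402).
So ∂z/∂x = −n_x/n_z = 0.20515 and ∂z/∂y = −n_y/n_z = 1.15528.
Unit vector along 045° is (sin 45°, cos 45°) = (0.7071, 0.7071).
Slope in that direction = a·(0.7071) + b·(0.7071) = 0.96196.
Apparent dip = arctan|0.96196| = 43.9° (true dip is 49.6°, so apparent ≤ true as expected).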